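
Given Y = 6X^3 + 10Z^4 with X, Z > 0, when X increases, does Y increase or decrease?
Y increases

Taking the partial derivative:
∂Y/∂X = 18X^2

∂Y/∂X = 18X^2 > 0 (assuming positive values)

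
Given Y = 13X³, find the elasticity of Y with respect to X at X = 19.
Elasticity = 3

Elasticity = (dY/dX) · (X/Y)

dY/dX = 39·X²
At X = 19: dY/dX = 14079, Y = 89167

Elasticity = 14079 · (19 / 89167) = 3

Interpretation: for a small percentage change in X, the percentage change in Y is approximately 3.00 times as large.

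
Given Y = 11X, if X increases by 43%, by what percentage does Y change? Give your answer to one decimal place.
43.0%

For Y = 11X:
If X → X(1 + 0.43)
Then Y → Y · (1 + 0.43)^1
     = Y · 1.4300

Percentage change = ((1 + 0.43)^1 − 1) × 100% = 43.0%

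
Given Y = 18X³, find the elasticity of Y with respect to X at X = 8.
Elasticity = 3

Elasticity = (dY/dX) · (X/Y)

dY/dX = 54·X²
At X = 8: dY/dX = 3456, Y = 9216

Elasticity = 3456 · (8 / 9216) = 3

Interpretation: for a small percentage change in X, the percentage change in Y is approximately 3.00 times as large.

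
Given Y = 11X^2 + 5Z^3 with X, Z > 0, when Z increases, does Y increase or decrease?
Y increases

Taking the partial derivative:
∂Y/∂Z = 15Z^2

∂Y/∂Z = 15Z^2 > 0 (assuming positive values)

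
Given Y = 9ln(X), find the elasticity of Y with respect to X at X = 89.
Elasticity = 1/ln(89) ≈ 0.2228

Elasticity = (dY/dX) · (X/Y)

dY/dX = 9/X
At X = 89: dY/dX = 9/89, Y = 9·ln(89)

Elasticity = (9/89) · (89 / (9·ln(89))) = 1/ln(89) ≈ 0.2228

Interpretation: for a small percentage change in X, the percentage change in Y is approximately 0.22 times as large.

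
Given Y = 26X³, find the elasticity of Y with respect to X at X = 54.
Elasticity = 3

Elasticity = (dY/dX) · (X/Y)

dY/dX = 78·X²
At X = 54: dY/dX = 227448, Y = 4094064

Elasticity = 227448 · (54 / 4094064) = 3

Interpretation: for a small percentage change in X, the percentage change in Y is approximately 3.00 times as large.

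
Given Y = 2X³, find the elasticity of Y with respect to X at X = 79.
Elasticity = 3

Elasticity = (dY/dX) · (X/Y)

dY/dX = 6·X²
At X = 79: dY/dX = 37446, Y = 986078

Elasticity = 37446 · (79 / 986078) = 3

Interpretation: for a small percentage change in X, the percentage change in Y is approximately 3.00 times as large.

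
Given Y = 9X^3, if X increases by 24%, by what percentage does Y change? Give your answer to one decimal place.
90.7%

For Y = 9X^3:
If X → X(1 + 0.24)
Then Y → Y · (1 + 0.24)^3
     ≈ Y · 1.9066

Percentage change = ((1 + 0.24)^3 − 1) × 100% ≈ 90.7%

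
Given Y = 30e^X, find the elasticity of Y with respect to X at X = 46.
Elasticity = 46

Elasticity = (dY/dX) · (X/Y)

dY/dX = 30·e^X
At X = 46: dY/dX = 30·e^46, Y = 30·e^46

Elasticity = (30·e^46) · (46 / (30·e^46)) = 46

Interpretation: for a small percentage change in X, the percentage change in Y is approximately 46.00 times as large.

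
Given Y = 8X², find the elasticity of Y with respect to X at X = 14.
Elasticity = 2

Elasticity = (dY/dX) · (X/Y)

dY/dX = 16·X
At X = 14: dY/dX = 224, Y = 1568

Elasticity = 224 · (14 / 1568) = 2

Interpretation: for a small percentage change in X, the percentage change in Y is approximately 2.00 times as large.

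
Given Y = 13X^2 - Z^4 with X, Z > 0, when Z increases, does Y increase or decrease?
Y decreases

Taking the partial derivative:
∂Y/∂Z = -4Z^3

∂Y/∂Z = -4Z^3 < 0 (assuming positive values)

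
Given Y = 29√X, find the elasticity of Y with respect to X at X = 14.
Elasticity = 1/2

Elasticity = (dY/dX) · (X/Y)

dY/dX = 29/(2·√X)
At X = 14: dY/dX = 29·√14/28, Y = 29·√14

Elasticity = (29·√14/28) · (14 / (29·√14)) = 1/2

Interpretation: for a small percentage change in X, the percentage change in Y is approximately 0.50 times as large.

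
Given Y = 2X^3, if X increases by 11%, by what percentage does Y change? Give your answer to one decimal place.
36.8%

For Y = 2X^3:
If X → X(1 + 0.11)
Then Y → Y · (1 + 0.11)^3
     ≈ Y · 1.3676

Percentage change = ((1 + 0.11)^3 − 1) × 100% ≈ 36.8%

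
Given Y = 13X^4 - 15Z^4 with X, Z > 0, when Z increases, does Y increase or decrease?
Y decreases

Taking the partial derivative:
∂Y/∂Z = -60Z^3

∂Y/∂Z = -60Z^3 < 0 (assuming positive values)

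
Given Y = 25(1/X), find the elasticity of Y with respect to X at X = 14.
Elasticity = -1

Elasticity = (dY/dX) · (X/Y)

dY/dX = -25/X²
At X = 14: dY/dX = -25/196, Y = 25/14

Elasticity = (-25/196) · (14 / (25/14)) = -1

Interpretation: for a small percentage change in X, the percentage change in Y is approximately -1.00 times as large.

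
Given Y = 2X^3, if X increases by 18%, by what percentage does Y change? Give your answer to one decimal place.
64.3%

For Y = 2X^3:
If X → X(1 + 0.18)
Then Y → Y · (1 + 0.18)^3
     ≈ Y · 1.6430

Percentage change = ((1 + 0.18)^3 − 1) × 100% ≈ 64.3%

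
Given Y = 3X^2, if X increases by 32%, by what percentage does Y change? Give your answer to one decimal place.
74.2%

For Y = 3X^2:
If X → X(1 + 0.32)
Then Y → Y · (1 + 0.32)^2
     = Y · 1.7424

Percentage change = ((1 + 0.32)^2 − 1) × 100% ≈ 74.2%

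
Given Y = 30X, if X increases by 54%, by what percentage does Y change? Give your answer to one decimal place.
54.0%

For Y = 30X:
If X → X(1 + 0.54)
Then Y → Y · (1 + 0.54)^1
     = Y · 1.5400

Percentage change = ((1 + 0.54)^1 − 1) × 100% = 54.0%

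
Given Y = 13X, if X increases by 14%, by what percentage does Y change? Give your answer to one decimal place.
14.0%

For Y = 13X:
If X → X(1 + 0.14)
Then Y → Y · (1 + 0.14)^1
     = Y · 1.1400

Percentage change = ((1 + 0.14)^1 − 1) × 100% = 14.0%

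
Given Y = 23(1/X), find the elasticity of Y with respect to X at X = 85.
Elasticity = -1

Elasticity = (dY/dX) · (X/Y)

dY/dX = -23/X²
At X = 85: dY/dX = -23/7225, Y = 23/85

Elasticity = (-23/7225) · (85 / (23/85)) = -1

Interpretation: for a small percentage change in X, the percentage change in Y is approximately -1.00 times as large.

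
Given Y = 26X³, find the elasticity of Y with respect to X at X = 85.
Elasticity = 3

Elasticity = (dY/dX) · (X/Y)

dY/dX = 78·X²
At X = 85: dY/dX = 563550, Y = 15967250

Elasticity = 563550 · (85 / 15967250) = 3

Interpretation: for a small percentage change in X, the percentage change in Y is approximately 3.00 times as large.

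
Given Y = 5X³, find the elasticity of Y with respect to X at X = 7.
Elasticity = 3

Elasticity = (dY/dX) · (X/Y)

dY/dX = 15·X²
At X = 7: dY/dX = 735, Y = 1715

Elasticity = 735 · (7 / 1715) = 3

Interpretation: for a small percentage change in X, the percentage change in Y is approximately 3.00 times as large.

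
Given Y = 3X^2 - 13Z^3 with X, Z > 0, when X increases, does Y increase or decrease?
Y increases

Taking the partial derivative:
∂Y/∂X = 6X

∂Y/∂X = 6X > 0 (assuming positive values)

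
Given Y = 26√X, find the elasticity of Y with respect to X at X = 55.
Elasticity = 1/2

Elasticity = (dY/dX) · (X/Y)

dY/dX = 13/√X
At X = 55: dY/dX = 13·√55/55, Y = 26·√55

Elasticity = (13·√55/55) · (55 / (26·√55)) = 1/2

Interpretation: for a small percentage change in X, the percentage change in Y is approximately 0.50 times as large.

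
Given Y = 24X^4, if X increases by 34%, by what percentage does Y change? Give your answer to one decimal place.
222.4%

For Y = 24X^4:
If X → X(1 + 0.34)
Then Y → Y · (1 + 0.34)^4
     ≈ Y · 3.2242

Percentage change = ((1 + 0.34)^4 − 1) × 100% ≈ 222.4%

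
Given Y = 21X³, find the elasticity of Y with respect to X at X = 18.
Elasticity = 3

Elasticity = (dY/dX) · (X/Y)

dY/dX = 63·X²
At X = 18: dY/dX = 20412, Y = 122472

Elasticity = 20412 · (18 / 122472) = 3

Interpretation: for a small percentage change in X, the percentage change in Y is approximately 3.00 times as large.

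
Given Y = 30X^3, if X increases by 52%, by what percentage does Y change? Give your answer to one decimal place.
251.2%

For Y = 30X^3:
If X → X(1 + 0.52)
Then Y → Y · (1 + 0.52)^3
     ≈ Y · 3.5118

Percentage change = ((1 + 0.52)^3 − 1) × 100% ≈ 251.2%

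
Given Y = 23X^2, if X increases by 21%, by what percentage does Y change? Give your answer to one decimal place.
46.4%

For Y = 23X^2:
If X → X(1 + 0.21)
Then Y → Y · (1 + 0.21)^2
     = Y · 1.4641

Percentage change = ((1 + 0.21)^2 − 1) × 100% ≈ 46.4%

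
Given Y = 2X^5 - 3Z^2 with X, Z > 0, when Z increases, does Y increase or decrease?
Y decreases

Taking the partial derivative:
∂Y/∂Z = -6Z

∂Y/∂Z = -6Z < 0 (assuming positive values)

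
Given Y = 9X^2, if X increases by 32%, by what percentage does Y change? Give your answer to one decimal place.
74.2%

For Y = 9X^2:
If X → X(1 + 0.32)
Then Y → Y · (1 + 0.32)^2
     = Y · 1.7424

Percentage change = ((1 + 0.32)^2 − 1) × 100% ≈ 74.2%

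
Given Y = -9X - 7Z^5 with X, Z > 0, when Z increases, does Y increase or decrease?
Y decreases

Taking the partial derivative:
∂Y/∂Z = -35Z^4

∂Y/∂Z = -35Z^4 < 0 (assuming positive values)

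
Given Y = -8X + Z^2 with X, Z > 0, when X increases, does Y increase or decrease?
Y decreases

Taking the partial derivative:
∂Y/∂X = -8

∂Y/∂X = -8 < 0 (assuming positive values)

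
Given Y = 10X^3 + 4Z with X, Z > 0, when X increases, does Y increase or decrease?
Y increases

Taking the partial derivative:
∂Y/∂X = 30X^2

∂Y/∂X = 30X^2 > 0 (assuming positive values)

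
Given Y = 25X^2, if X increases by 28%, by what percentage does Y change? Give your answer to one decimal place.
63.8%

For Y = 25X^2:
If X → X(1 + 0.28)
Then Y → Y · (1 + 0.28)^2
     = Y · 1.6384

Percentage change = ((1 + 0.28)^2 − 1) × 100% ≈ 63.8%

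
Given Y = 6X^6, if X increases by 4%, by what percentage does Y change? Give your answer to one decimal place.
26.5%

For Y = 6X^6:
If X → X(1 + 0.04)
Then Y → Y · (1 + 0.04)^6
     ≈ Y · 1.2653

Percentage change = ((1 + 0.04)^6 − 1) × 100% ≈ 26.5%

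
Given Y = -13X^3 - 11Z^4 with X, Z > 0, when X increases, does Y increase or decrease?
Y decreases

Taking the partial derivative:
∂Y/∂X = -39X^2

∂Y/∂X = -39X^2 < 0 (assuming positive values)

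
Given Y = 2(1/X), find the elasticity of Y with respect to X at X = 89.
Elasticity = -1

Elasticity = (dY/dX) · (X/Y)

dY/dX = -2/X²
At X = 89: dY/dX = -2/7921, Y = 2/89

Elasticity = (-2/7921) · (89 / (2/89)) = -1

Interpretation: for a small percentage change in X, the percentage change in Y is approximately -1.00 times as large.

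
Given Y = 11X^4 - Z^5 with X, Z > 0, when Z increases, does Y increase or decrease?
Y decreases

Taking the partial derivative:
∂Y/∂Z = -5Z^4

∂Y/∂Z = -5Z^4 < 0 (assuming positive values)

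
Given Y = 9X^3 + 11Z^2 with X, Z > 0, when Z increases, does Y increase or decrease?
Y increases

Taking the partial derivative:
∂Y/∂Z = 22Z

∂Y/∂Z = 22Z > 0 (assuming positive values)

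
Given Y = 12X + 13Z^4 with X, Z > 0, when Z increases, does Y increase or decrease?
Y increases

Taking the partial derivative:
∂Y/∂Z = 52Z^3

∂Y/∂Z = 52Z^3 > 0 (assuming positive values)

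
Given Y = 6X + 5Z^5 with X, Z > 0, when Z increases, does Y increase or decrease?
Y increases

Taking the partial derivative:
∂Y/∂Z = 25Z^4

∂Y/∂Z = 25Z^4 > 0 (assuming positive values)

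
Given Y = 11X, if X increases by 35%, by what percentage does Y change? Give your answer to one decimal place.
35.0%

For Y = 11X:
If X → X(1 + 0.35)
Then Y → Y · (1 + 0.35)^1
     = Y · 1.3500

Percentage change = ((1 + 0.35)^1 − 1) × 100% = 35.0%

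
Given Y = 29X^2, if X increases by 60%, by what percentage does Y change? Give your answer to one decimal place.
156.0%

For Y = 29X^2:
If X → X(1 + 0.6)
Then Y → Y · (1 + 0.6)^2
     = Y · 2.5600

Percentage change = ((1 + 0.6)^2 − 1) × 100% = 156.0%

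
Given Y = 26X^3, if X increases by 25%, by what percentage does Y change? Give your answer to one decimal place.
95.3%

For Y = 26X^3:
If X → X(1 + 0.25)
Then Y → Y · (1 + 0.25)^3
     ≈ Y · 1.9531

Percentage change = ((1 + 0.25)^3 − 1) × 100% ≈ 95.3%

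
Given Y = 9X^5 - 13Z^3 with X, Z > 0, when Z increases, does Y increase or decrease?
Y decreases

Taking the partial derivative:
∂Y/∂Z = -39Z^2

∂Y/∂Z = -39Z^2 < 0 (assuming positive values)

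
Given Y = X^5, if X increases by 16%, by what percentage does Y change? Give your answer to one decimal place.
110.0%

For Y = X^5:
If X → X(1 + 0.16)
Then Y → Y · (1 + 0.16)^5
     ≈ Y · 2.1003

Percentage change = ((1 + 0.16)^5 − 1) × 100% ≈ 110.0%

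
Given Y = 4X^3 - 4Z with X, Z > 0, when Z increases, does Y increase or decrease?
Y decreases

Taking the partial derivative:
∂Y/∂Z = -4

∂Y/∂Z = -4 < 0 (assuming positive values)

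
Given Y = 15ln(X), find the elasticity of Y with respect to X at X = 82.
Elasticity = 1/ln(82) ≈ 0.2269

Elasticity = (dY/dX) · (X/Y)

dY/dX = 15/X
At X = 82: dY/dX = 15/82, Y = 15·ln(82)

Elasticity = (15/82) · (82 / (15·ln(82))) = 1/ln(82) ≈ 0.2269

Interpretation: for a small percentage change in X, the percentage change in Y is approximately 0.23 times as large.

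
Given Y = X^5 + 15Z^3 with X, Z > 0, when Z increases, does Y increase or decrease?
Y increases

Taking the partial derivative:
∂Y/∂Z = 45Z^2

∂Y/∂Z = 45Z^2 > 0 (assuming positive values)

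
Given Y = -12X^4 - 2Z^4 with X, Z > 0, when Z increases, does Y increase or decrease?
Y decreases

Taking the partial derivative:
∂Y/∂Z = -8Z^3

∂Y/∂Z = -8Z^3 < 0 (assuming positive values)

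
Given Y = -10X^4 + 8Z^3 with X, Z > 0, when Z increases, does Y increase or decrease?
Y increases

Taking the partial derivative:
∂Y/∂Z = 24Z^2

∂Y/∂Z = 24Z^2 > 0 (assuming positive values)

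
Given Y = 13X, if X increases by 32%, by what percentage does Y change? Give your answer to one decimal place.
32.0%

For Y = 13X:
If X → X(1 + 0.32)
Then Y → Y · (1 + 0.32)^1
     = Y · 1.3200

Percentage change = ((1 + 0.32)^1 − 1) × 100% = 32.0%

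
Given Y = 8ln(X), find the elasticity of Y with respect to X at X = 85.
Elasticity = 1/ln(85) ≈ 0.2251

Elasticity = (dY/dX) · (X/Y)

dY/dX = 8/X
At X = 85: dY/dX = 8/85, Y = 8·ln(85)

Elasticity = (8/85) · (85 / (8·ln(85))) = 1/ln(85) ≈ 0.2251

Interpretation: for a small percentage change in X, the percentage change in Y is approximately 0.23 times as large.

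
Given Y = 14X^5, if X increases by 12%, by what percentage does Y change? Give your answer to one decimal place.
76.2%

For Y = 14X^5:
If X → X(1 + 0.12)
Then Y → Y · (1 + 0.12)^5
     ≈ Y · 1.7623

Percentage change = ((1 + 0.12)^5 − 1) × 100% ≈ 76.2%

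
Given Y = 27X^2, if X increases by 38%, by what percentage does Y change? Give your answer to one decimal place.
90.4%

For Y = 27X^2:
If X → X(1 + 0.38)
Then Y → Y · (1 + 0.38)^2
     = Y · 1.9044

Percentage change = ((1 + 0.38)^2 − 1) × 100% ≈ 90.4%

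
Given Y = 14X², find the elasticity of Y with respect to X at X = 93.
Elasticity = 2

Elasticity = (dY/dX) · (X/Y)

dY/dX = 28·X
At X = 93: dY/dX = 2604, Y = 121086

Elasticity = 2604 · (93 / 121086) = 2

Interpretation: for a small percentage change in X, the percentage change in Y is approximately 2.00 times as large.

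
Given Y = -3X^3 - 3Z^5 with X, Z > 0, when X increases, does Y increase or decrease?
Y decreases

Taking the partial derivative:
∂Y/∂X = -9X^2

∂Y/∂X = -9X^2 < 0 (assuming positive values)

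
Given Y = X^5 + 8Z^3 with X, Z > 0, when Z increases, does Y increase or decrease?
Y increases

Taking the partial derivative:
∂Y/∂Z = 24Z^2

∂Y/∂Z = 24Z^2 > 0 (assuming positive values)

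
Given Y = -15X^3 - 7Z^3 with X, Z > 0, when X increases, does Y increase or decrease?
Y decreases

Taking the partial derivative:
∂Y/∂X = -45X^2

∂Y/∂X = -45X^2 < 0 (assuming positive values)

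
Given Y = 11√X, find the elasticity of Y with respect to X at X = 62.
Elasticity = 1/2

Elasticity = (dY/dX) · (X/Y)

dY/dX = 11/(2·√X)
At X = 62: dY/dX = 11·√62/124, Y = 11·√62

Elasticity = (11·√62/124) · (62 / (11·√62)) = 1/2

Interpretation: for a small percentage change in X, the percentage change in Y is approximately 0.50 times as large.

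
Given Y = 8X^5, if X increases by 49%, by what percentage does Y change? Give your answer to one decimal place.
634.4%

For Y = 8X^5:
If X → X(1 + 0.49)
Then Y → Y · (1 + 0.49)^5
     ≈ Y · 7.3440

Percentage change = ((1 + 0.49)^5 − 1) × 100% ≈ 634.4%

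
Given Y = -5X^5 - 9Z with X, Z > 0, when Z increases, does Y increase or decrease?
Y decreases

Taking the partial derivative:
∂Y/∂Z = -9

∂Y/∂Z = -9 < 0 (assuming positive values)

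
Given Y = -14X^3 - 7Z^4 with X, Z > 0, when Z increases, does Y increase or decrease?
Y decreases

Taking the partial derivative:
∂Y/∂Z = -28Z^3

∂Y/∂Z = -28Z^3 < 0 (assuming positive values)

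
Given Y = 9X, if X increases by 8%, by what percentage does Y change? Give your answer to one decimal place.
8.0%

For Y = 9X:
If X → X(1 + 0.08)
Then Y → Y · (1 + 0.08)^1
     = Y · 1.0800

Percentage change = ((1 + 0.08)^1 − 1) × 100% = 8.0%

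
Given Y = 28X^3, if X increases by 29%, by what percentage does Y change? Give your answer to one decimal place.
114.7%

For Y = 28X^3:
If X → X(1 + 0.29)
Then Y → Y · (1 + 0.29)^3
     ≈ Y · 2.1467

Percentage change = ((1 + 0.29)^3 − 1) × 100% ≈ 114.7%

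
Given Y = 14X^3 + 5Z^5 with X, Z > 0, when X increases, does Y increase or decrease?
Y increases

Taking the partial derivative:
∂Y/∂X = 42X^2

∂Y/∂X = 42X^2 > 0 (assuming positive values)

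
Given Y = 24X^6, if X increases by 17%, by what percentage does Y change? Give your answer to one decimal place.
156.5%

For Y = 24X^6:
If X → X(1 + 0.17)
Then Y → Y · (1 + 0.17)^6
     ≈ Y · 2.5652

Percentage change = ((1 + 0.17)^6 − 1) × 100% ≈ 156.5%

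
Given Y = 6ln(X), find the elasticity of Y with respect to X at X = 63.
Elasticity = 1/ln(63) ≈ 0.2414

Elasticity = (dY/dX) · (X/Y)

dY/dX = 6/X
At X = 63: dY/dX = 2/21, Y = 6·ln(63)

Elasticity = (2/21) · (63 / (6·ln(63))) = 1/ln(63) ≈ 0.2414

Interpretation: for a small percentage change in X, the percentage change in Y is approximately 0.24 times as large.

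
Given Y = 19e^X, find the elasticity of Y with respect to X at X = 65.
Elasticity = 65

Elasticity = (dY/dX) · (X/Y)

dY/dX = 19·e^X
At X = 65: dY/dX = 19·e^65, Y = 19·e^65

Elasticity = (19·e^65) · (65 / (19·e^65)) = 65

Interpretation: for a small percentage change in X, the percentage change in Y is approximately 65.00 times as large.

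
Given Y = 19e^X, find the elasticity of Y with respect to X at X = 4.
Elasticity = 4

Elasticity = (dY/dX) · (X/Y)

dY/dX = 19·e^X
At X = 4: dY/dX = 19·e^4, Y = 19·e^4

Elasticity = (19·e^4) · (4 / (19·e^4)) = 4

Interpretation: for a small percentage change in X, the percentage change in Y is approximately 4.00 times as large.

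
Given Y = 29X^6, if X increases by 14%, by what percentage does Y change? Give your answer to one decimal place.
119.5%

For Y = 29X^6:
If X → X(1 + 0.14)
Then Y → Y · (1 + 0.14)^6
     ≈ Y · 2.1950

Percentage change = ((1 + 0.14)^6 − 1) × 100% ≈ 119.5%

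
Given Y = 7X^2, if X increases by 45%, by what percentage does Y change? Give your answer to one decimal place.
110.3%

For Y = 7X^2:
If X → X(1 + 0.45)
Then Y → Y · (1 + 0.45)^2
     = Y · 2.1025

Percentage change = ((1 + 0.45)^2 − 1) × 100% ≈ 110.3%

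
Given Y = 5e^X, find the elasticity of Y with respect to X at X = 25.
Elasticity = 25

Elasticity = (dY/dX) · (X/Y)

dY/dX = 5·e^X
At X = 25: dY/dX = 5·e^25, Y = 5·e^25

Elasticity = (5·e^25) · (25 / (5·e^25)) = 25

Interpretation: for a small percentage change in X, the percentage change in Y is approximately 25.00 times as large.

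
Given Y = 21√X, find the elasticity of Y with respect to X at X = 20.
Elasticity = 1/2

Elasticity = (dY/dX) · (X/Y)

dY/dX = 21/(2·√X)
At X = 20: dY/dX = 21·√5/20, Y = 42·√5

Elasticity = (21·√5/20) · (20 / (42·√5)) = 1/2

Interpretation: for a small percentage change in X, the percentage change in Y is approximately 0.50 times as large.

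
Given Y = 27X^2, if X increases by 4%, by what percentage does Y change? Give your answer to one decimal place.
8.2%

For Y = 27X^2:
If X → X(1 + 0.04)
Then Y → Y · (1 + 0.04)^2
     = Y · 1.0816

Percentage change = ((1 + 0.04)^2 − 1) × 100% ≈ 8.2%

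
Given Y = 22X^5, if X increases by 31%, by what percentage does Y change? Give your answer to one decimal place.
285.8%

For Y = 22X^5:
If X → X(1 + 0.31)
Then Y → Y · (1 + 0.31)^5
     ≈ Y · 3.8579

Percentage change = ((1 + 0.31)^5 − 1) × 100% ≈ 285.8%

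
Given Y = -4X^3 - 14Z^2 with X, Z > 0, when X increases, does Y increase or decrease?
Y decreases

Taking the partial derivative:
∂Y/∂X = -12X^2

∂Y/∂X = -12X^2 < 0 (assuming positive values)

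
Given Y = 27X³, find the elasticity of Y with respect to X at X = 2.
Elasticity = 3

Elasticity = (dY/dX) · (X/Y)

dY/dX = 81·X²
At X = 2: dY/dX = 324, Y = 216

Elasticity = 324 · (2 / 216) = 3

Interpretation: for a small percentage change in X, the percentage change in Y is approximately 3.00 times as large.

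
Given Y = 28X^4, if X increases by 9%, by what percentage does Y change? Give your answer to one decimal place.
41.2%

For Y = 28X^4:
If X → X(1 + 0.09)
Then Y → Y · (1 + 0.09)^4
     ≈ Y · 1.4116

Percentage change = ((1 + 0.09)^4 − 1) × 100% ≈ 41.2%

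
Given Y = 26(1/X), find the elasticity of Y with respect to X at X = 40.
Elasticity = -1

Elasticity = (dY/dX) · (X/Y)

dY/dX = -26/X²
At X = 40: dY/dX = -13/800, Y = 13/20

Elasticity = (-13/800) · (40 / (13/20)) = -1

Interpretation: for a small percentage change in X, the percentage change in Y is approximately -1.00 times as large.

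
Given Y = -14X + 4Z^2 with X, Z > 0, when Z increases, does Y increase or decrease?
Y increases

Taking the partial derivative:
∂Y/∂Z = 8Z

∂Y/∂Z = 8Z > 0 (assuming positive values)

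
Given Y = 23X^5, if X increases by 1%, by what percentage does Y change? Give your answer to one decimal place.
5.1%

For Y = 23X^5:
If X → X(1 + 0.01)
Then Y → Y · (1 + 0.01)^5
     ≈ Y · 1.0510

Percentage change = ((1 + 0.01)^5 − 1) × 100% ≈ 5.1%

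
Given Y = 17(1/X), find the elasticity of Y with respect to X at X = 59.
Elasticity = -1

Elasticity = (dY/dX) · (X/Y)

dY/dX = -17/X²
At X = 59: dY/dX = -17/3481, Y = 17/59

Elasticity = (-17/3481) · (59 / (17/59)) = -1

Interpretation: for a small percentage change in X, the percentage change in Y is approximately -1.00 times as large.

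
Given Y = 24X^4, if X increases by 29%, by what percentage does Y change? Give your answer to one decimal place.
176.9%

For Y = 24X^4:
If X → X(1 + 0.29)
Then Y → Y · (1 + 0.29)^4
     ≈ Y · 2.7692

Percentage change = ((1 + 0.29)^4 − 1) × 100% ≈ 176.9%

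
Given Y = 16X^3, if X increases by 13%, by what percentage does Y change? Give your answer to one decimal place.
44.3%

For Y = 16X^3:
If X → X(1 + 0.13)
Then Y → Y · (1 + 0.13)^3
     ≈ Y · 1.4429

Percentage change = ((1 + 0.13)^3 − 1) × 100% ≈ 44.3%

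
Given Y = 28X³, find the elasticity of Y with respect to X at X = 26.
Elasticity = 3

Elasticity = (dY/dX) · (X/Y)

dY/dX = 84·X²
At X = 26: dY/dX = 56784, Y = 492128

Elasticity = 56784 · (26 / 492128) = 3

Interpretation: for a small percentage change in X, the percentage change in Y is approximately 3.00 times as large.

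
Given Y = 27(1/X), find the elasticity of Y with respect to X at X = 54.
Elasticity = -1

Elasticity = (dY/dX) · (X/Y)

dY/dX = -27/X²
At X = 54: dY/dX = -1/108, Y = 1/2

Elasticity = (-1/108) · (54 / (1/2)) = -1

Interpretation: for a small percentage change in X, the percentage change in Y is approximately -1.00 times as large.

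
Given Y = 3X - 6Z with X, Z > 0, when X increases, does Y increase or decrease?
Y increases

Taking the partial derivative:
∂Y/∂X = 3

∂Y/∂X = 3 > 0 (assuming positive values)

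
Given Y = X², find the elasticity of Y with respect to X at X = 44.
Elasticity = 2

Elasticity = (dY/dX) · (X/Y)

dY/dX = 2·X
At X = 44: dY/dX = 88, Y = 1936

Elasticity = 88 · (44 / 1936) = 2

Interpretation: for a small percentage change in X, the percentage change in Y is approximately 2.00 times as large.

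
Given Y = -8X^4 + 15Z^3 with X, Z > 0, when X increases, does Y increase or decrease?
Y decreases

Taking the partial derivative:
∂Y/∂X = -32X^3

∂Y/∂X = -32X^3 < 0 (assuming positive values)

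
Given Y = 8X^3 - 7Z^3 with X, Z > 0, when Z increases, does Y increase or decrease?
Y decreases

Taking the partial derivative:
∂Y/∂Z = -21Z^2

∂Y/∂Z = -21Z^2 < 0 (assuming positive values)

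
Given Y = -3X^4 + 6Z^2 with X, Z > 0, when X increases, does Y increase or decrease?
Y decreases

Taking the partial derivative:
∂Y/∂X = -12X^3

∂Y/∂X = -12X^3 < 0 (assuming positive values)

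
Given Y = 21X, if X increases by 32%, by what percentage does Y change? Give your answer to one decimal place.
32.0%

For Y = 21X:
If X → X(1 + 0.32)
Then Y → Y · (1 + 0.32)^1
     = Y · 1.3200

Percentage change = ((1 + 0.32)^1 − 1) × 100% = 32.0%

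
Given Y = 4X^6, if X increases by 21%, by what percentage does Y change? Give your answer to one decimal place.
213.8%

For Y = 4X^6:
If X → X(1 + 0.21)
Then Y → Y · (1 + 0.21)^6
     ≈ Y · 3.1384

Percentage change = ((1 + 0.21)^6 − 1) × 100% ≈ 213.8%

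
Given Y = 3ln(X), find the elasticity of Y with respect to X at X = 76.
Elasticity = 1/ln(76) ≈ 0.2309

Elasticity = (dY/dX) · (X/Y)

dY/dX = 3/X
At X = 76: dY/dX = 3/76, Y = 3·ln(76)

Elasticity = (3/76) · (76 / (3·ln(76))) = 1/ln(76) ≈ 0.2309

Interpretation: for a small percentage change in X, the percentage change in Y is approximately 0.23 times as large.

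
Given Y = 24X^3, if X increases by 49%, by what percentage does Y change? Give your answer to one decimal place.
230.8%

For Y = 24X^3:
If X → X(1 + 0.49)
Then Y → Y · (1 + 0.49)^3
     ≈ Y · 3.3079

Percentage change = ((1 + 0.49)^3 − 1) × 100% ≈ 230.8%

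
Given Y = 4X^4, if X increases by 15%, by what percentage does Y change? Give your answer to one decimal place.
74.9%

For Y = 4X^4:
If X → X(1 + 0.15)
Then Y → Y · (1 + 0.15)^4
     ≈ Y · 1.7490

Percentage change = ((1 + 0.15)^4 − 1) × 100% ≈ 74.9%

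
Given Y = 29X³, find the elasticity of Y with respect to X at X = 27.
Elasticity = 3

Elasticity = (dY/dX) · (X/Y)

dY/dX = 87·X²
At X = 27: dY/dX = 63423, Y = 570807

Elasticity = 63423 · (27 / 570807) = 3

Interpretation: for a small percentage change in X, the percentage change in Y is approximately 3.00 times as large.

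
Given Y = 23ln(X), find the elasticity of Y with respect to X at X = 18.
Elasticity = 1/ln(18) ≈ 0.3460

Elasticity = (dY/dX) · (X/Y)

dY/dX = 23/X
At X = 18: dY/dX = 23/18, Y = 23·ln(18)

Elasticity = (23/18) · (18 / (23·ln(18))) = 1/ln(18) ≈ 0.3460

Interpretation: for a small percentage change in X, the percentage change in Y is approximately 0.35 times as large.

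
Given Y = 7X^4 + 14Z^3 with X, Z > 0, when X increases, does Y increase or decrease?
Y increases

Taking the partial derivative:
∂Y/∂X = 28X^3

∂Y/∂X = 28X^3 > 0 (assuming positive values)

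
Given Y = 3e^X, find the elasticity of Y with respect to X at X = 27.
Elasticity = 27

Elasticity = (dY/dX) · (X/Y)

dY/dX = 3·e^X
At X = 27: dY/dX = 3·e^27, Y = 3·e^27

Elasticity = (3·e^27) · (27 / (3·e^27)) = 27

Interpretation: for a small percentage change in X, the percentage change in Y is approximately 27.00 times as large.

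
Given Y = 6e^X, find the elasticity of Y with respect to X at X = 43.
Elasticity = 43

Elasticity = (dY/dX) · (X/Y)

dY/dX = 6·e^X
At X = 43: dY/dX = 6·e^43, Y = 6·e^43

Elasticity = (6·e^43) · (43 / (6·e^43)) = 43

Interpretation: for a small percentage change in X, the percentage change in Y is approximately 43.00 times as large.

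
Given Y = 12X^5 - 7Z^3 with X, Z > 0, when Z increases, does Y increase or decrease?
Y decreases

Taking the partial derivative:
∂Y/∂Z = -21Z^2

∂Y/∂Z = -21Z^2 < 0 (assuming positive values)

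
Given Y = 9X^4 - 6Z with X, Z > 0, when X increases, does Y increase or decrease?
Y increases

Taking the partial derivative:
∂Y/∂X = 36X^3

∂Y/∂X = 36X^3 > 0 (assuming positive values)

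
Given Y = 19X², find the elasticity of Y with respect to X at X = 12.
Elasticity = 2

Elasticity = (dY/dX) · (X/Y)

dY/dX = 38·X
At X = 12: dY/dX = 456, Y = 2736

Elasticity = 456 · (12 / 2736) = 2

Interpretation: for a small percentage change in X, the percentage change in Y is approximately 2.00 times as large.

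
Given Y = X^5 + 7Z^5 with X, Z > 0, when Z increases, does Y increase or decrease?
Y increases

Taking the partial derivative:
∂Y/∂Z = 35Z^4

∂Y/∂Z = 35Z^4 > 0 (assuming positive values)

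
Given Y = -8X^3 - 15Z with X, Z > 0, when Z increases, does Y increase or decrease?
Y decreases

Taking the partial derivative:
∂Y/∂Z = -15

∂Y/∂Z = -15 < 0 (assuming positive values)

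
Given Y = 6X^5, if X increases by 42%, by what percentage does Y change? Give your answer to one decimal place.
477.4%

For Y = 6X^5:
If X → X(1 + 0.42)
Then Y → Y · (1 + 0.42)^5
     ≈ Y · 5.7735

Percentage change = ((1 + 0.42)^5 − 1) × 100% ≈ 477.4%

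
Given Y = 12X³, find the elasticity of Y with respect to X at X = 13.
Elasticity = 3

Elasticity = (dY/dX) · (X/Y)

dY/dX = 36·X²
At X = 13: dY/dX = 6084, Y = 26364

Elasticity = 6084 · (13 / 26364) = 3

Interpretation: for a small percentage change in X, the percentage change in Y is approximately 3.00 times as large.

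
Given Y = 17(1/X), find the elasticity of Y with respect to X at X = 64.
Elasticity = -1

Elasticity = (dY/dX) · (X/Y)

dY/dX = -17/X²
At X = 64: dY/dX = -17/4096, Y = 17/64

Elasticity = (-17/4096) · (64 / (17/64)) = -1

Interpretation: for a small percentage change in X, the percentage change in Y is approximately -1.00 times as large.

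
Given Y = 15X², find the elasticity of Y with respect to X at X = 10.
Elasticity = 2

Elasticity = (dY/dX) · (X/Y)

dY/dX = 30·X
At X = 10: dY/dX = 300, Y = 1500

Elasticity = 300 · (10 / 1500) = 2

Interpretation: for a small percentage change in X, the percentage change in Y is approximately 2.00 times as large.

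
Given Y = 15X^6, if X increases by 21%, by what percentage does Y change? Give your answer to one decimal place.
213.8%

For Y = 15X^6:
If X → X(1 + 0.21)
Then Y → Y · (1 + 0.21)^6
     ≈ Y · 3.1384

Percentage change = ((1 + 0.21)^6 − 1) × 100% ≈ 213.8%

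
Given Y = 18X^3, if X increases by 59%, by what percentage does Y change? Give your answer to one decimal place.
302.0%

For Y = 18X^3:
If X → X(1 + 0.59)
Then Y → Y · (1 + 0.59)^3
     ≈ Y · 4.0197

Percentage change = ((1 + 0.59)^3 − 1) × 100% ≈ 302.0%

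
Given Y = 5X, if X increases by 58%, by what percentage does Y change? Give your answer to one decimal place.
58.0%

For Y = 5X:
If X → X(1 + 0.58)
Then Y → Y · (1 + 0.58)^1
     = Y · 1.5800

Percentage change = ((1 + 0.58)^1 − 1) × 100% = 58.0%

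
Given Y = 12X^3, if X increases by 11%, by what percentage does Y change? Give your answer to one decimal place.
36.8%

For Y = 12X^3:
If X → X(1 + 0.11)
Then Y → Y · (1 + 0.11)^3
     ≈ Y · 1.3676

Percentage change = ((1 + 0.11)^3 − 1) × 100% ≈ 36.8%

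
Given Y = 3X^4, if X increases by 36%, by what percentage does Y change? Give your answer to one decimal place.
242.1%

For Y = 3X^4:
If X → X(1 + 0.36)
Then Y → Y · (1 + 0.36)^4
     ≈ Y · 3.4210

Percentage change = ((1 + 0.36)^4 − 1) × 100% ≈ 242.1%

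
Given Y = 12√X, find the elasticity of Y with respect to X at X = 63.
Elasticity = 1/2

Elasticity = (dY/dX) · (X/Y)

dY/dX = 6/√X
At X = 63: dY/dX = 2·√7/7, Y = 36·√7

Elasticity = (2·√7/7) · (63 / (36·√7)) = 1/2

Interpretation: for a small percentage change in X, the percentage change in Y is approximately 0.50 times as large.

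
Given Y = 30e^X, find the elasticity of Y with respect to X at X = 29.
Elasticity = 29

Elasticity = (dY/dX) · (X/Y)

dY/dX = 30·e^X
At X = 29: dY/dX = 30·e^29, Y = 30·e^29

Elasticity = (30·e^29) · (29 / (30·e^29)) = 29

Interpretation: for a small percentage change in X, the percentage change in Y is approximately 29.00 times as large.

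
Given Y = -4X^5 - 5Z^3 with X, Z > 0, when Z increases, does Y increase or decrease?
Y decreases

Taking the partial derivative:
∂Y/∂Z = -15Z^2

∂Y/∂Z = -15Z^2 < 0 (assuming positive values)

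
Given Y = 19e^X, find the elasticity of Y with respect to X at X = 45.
Elasticity = 45

Elasticity = (dY/dX) · (X/Y)

dY/dX = 19·e^X
At X = 45: dY/dX = 19·e^45, Y = 19·e^45

Elasticity = (19·e^45) · (45 / (19·e^45)) = 45

Interpretation: for a small percentage change in X, the percentage change in Y is approximately 45.00 times as large.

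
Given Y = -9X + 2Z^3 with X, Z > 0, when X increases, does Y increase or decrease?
Y decreases

Taking the partial derivative:
∂Y/∂X = -9

∂Y/∂X = -9 < 0 (assuming positive values)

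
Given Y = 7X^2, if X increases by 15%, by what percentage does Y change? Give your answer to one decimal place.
32.3%

For Y = 7X^2:
If X → X(1 + 0.15)
Then Y → Y · (1 + 0.15)^2
     = Y · 1.3225

Percentage change = ((1 + 0.15)^2 − 1) × 100% ≈ 32.3%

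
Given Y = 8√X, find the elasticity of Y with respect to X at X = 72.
Elasticity = 1/2

Elasticity = (dY/dX) · (X/Y)

dY/dX = 4/√X
At X = 72: dY/dX = √2/3, Y = 48·√2

Elasticity = (√2/3) · (72 / (48·√2)) = 1/2

Interpretation: for a small percentage change in X, the percentage change in Y is approximately 0.50 times as large.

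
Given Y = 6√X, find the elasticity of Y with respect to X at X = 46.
Elasticity = 1/2

Elasticity = (dY/dX) · (X/Y)

dY/dX = 3/√X
At X = 46: dY/dX = 3·√46/46, Y = 6·√46

Elasticity = (3·√46/46) · (46 / (6·√46)) = 1/2

Interpretation: for a small percentage change in X, the percentage change in Y is approximately 0.50 times as large.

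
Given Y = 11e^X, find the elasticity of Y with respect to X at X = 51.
Elasticity = 51

Elasticity = (dY/dX) · (X/Y)

dY/dX = 11·e^X
At X = 51: dY/dX = 11·e^51, Y = 11·e^51

Elasticity = (11·e^51) · (51 / (11·e^51)) = 51

Interpretation: for a small percentage change in X, the percentage change in Y is approximately 51.00 times as large.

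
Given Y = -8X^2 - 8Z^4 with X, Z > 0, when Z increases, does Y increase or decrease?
Y decreases

Taking the partial derivative:
∂Y/∂Z = -32Z^3

∂Y/∂Z = -32Z^3 < 0 (assuming positive values)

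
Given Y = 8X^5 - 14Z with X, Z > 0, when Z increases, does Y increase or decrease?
Y decreases

Taking the partial derivative:
∂Y/∂Z = -14

∂Y/∂Z = -14 < 0 (assuming positive values)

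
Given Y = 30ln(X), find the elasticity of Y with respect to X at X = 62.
Elasticity = 1/ln(62) ≈ 0.2423

Elasticity = (dY/dX) · (X/Y)

dY/dX = 30/X
At X = 62: dY/dX = 15/31, Y = 30·ln(62)

Elasticity = (15/31) · (62 / (30·ln(62))) = 1/ln(62) ≈ 0.2423

Interpretation: for a small percentage change in X, the percentage change in Y is approximately 0.24 times as large.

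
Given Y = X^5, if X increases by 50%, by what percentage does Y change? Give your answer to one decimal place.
659.4%

For Y = X^5:
If X → X(1 + 0.5)
Then Y → Y · (1 + 0.5)^5
     ≈ Y · 7.5938

Percentage change = ((1 + 0.5)^5 − 1) × 100% ≈ 659.4%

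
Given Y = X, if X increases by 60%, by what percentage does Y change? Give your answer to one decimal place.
60.0%

For Y = X:
If X → X(1 + 0.6)
Then Y → Y · (1 + 0.6)^1
     = Y · 1.6000

Percentage change = ((1 + 0.6)^1 − 1) × 100% = 60.0%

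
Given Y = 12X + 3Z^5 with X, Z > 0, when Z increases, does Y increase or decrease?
Y increases

Taking the partial derivative:
∂Y/∂Z = 15Z^4

∂Y/∂Z = 15Z^4 > 0 (assuming positive values)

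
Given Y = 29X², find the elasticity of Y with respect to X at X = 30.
Elasticity = 2

Elasticity = (dY/dX) · (X/Y)

dY/dX = 58·X
At X = 30: dY/dX = 1740, Y = 26100

Elasticity = 1740 · (30 / 26100) = 2

Interpretation: for a small percentage change in X, the percentage change in Y is approximately 2.00 times as large.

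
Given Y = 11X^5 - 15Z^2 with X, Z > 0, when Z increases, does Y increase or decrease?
Y decreases

Taking the partial derivative:
∂Y/∂Z = -30Z

∂Y/∂Z = -30Z < 0 (assuming positive values)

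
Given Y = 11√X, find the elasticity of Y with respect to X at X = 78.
Elasticity = 1/2

Elasticity = (dY/dX) · (X/Y)

dY/dX = 11/(2·√X)
At X = 78: dY/dX = 11·√78/156, Y = 11·√78

Elasticity = (11·√78/156) · (78 / (11·√78)) = 1/2

Interpretation: for a small percentage change in X, the percentage change in Y is approximately 0.50 times as large.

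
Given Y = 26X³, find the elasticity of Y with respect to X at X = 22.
Elasticity = 3

Elasticity = (dY/dX) · (X/Y)

dY/dX = 78·X²
At X = 22: dY/dX = 37752, Y = 276848

Elasticity = 37752 · (22 / 276848) = 3

Interpretation: for a small percentage change in X, the percentage change in Y is approximately 3.00 times as large.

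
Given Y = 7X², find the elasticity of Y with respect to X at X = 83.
Elasticity = 2

Elasticity = (dY/dX) · (X/Y)

dY/dX = 14·X
At X = 83: dY/dX = 1162, Y = 48223

Elasticity = 1162 · (83 / 48223) = 2

Interpretation: for a small percentage change in X, the percentage change in Y is approximately 2.00 times as large.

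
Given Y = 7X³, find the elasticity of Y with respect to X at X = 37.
Elasticity = 3

Elasticity = (dY/dX) · (X/Y)

dY/dX = 21·X²
At X = 37: dY/dX = 28749, Y = 354571

Elasticity = 28749 · (37 / 354571) = 3

Interpretation: for a small percentage change in X, the percentage change in Y is approximately 3.00 times as large.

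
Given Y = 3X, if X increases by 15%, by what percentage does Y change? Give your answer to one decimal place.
15.0%

For Y = 3X:
If X → X(1 + 0.15)
Then Y → Y · (1 + 0.15)^1
     = Y · 1.1500

Percentage change = ((1 + 0.15)^1 − 1) × 100% = 15.0%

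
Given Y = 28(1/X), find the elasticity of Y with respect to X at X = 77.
Elasticity = -1

Elasticity = (dY/dX) · (X/Y)

dY/dX = -28/X²
At X = 77: dY/dX = -4/847, Y = 4/11

Elasticity = (-4/847) · (77 / (4/11)) = -1

Interpretation: for a small percentage change in X, the percentage change in Y is approximately -1.00 times as large.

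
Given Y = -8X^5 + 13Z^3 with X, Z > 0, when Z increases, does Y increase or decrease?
Y increases

Taking the partial derivative:
∂Y/∂Z = 39Z^2

∂Y/∂Z = 39Z^2 > 0 (assuming positive values)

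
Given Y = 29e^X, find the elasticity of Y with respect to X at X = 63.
Elasticity = 63

Elasticity = (dY/dX) · (X/Y)

dY/dX = 29·e^X
At X = 63: dY/dX = 29·e^63, Y = 29·e^63

Elasticity = (29·e^63) · (63 / (29·e^63)) = 63

Interpretation: for a small percentage change in X, the percentage change in Y is approximately 63.00 times as large.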